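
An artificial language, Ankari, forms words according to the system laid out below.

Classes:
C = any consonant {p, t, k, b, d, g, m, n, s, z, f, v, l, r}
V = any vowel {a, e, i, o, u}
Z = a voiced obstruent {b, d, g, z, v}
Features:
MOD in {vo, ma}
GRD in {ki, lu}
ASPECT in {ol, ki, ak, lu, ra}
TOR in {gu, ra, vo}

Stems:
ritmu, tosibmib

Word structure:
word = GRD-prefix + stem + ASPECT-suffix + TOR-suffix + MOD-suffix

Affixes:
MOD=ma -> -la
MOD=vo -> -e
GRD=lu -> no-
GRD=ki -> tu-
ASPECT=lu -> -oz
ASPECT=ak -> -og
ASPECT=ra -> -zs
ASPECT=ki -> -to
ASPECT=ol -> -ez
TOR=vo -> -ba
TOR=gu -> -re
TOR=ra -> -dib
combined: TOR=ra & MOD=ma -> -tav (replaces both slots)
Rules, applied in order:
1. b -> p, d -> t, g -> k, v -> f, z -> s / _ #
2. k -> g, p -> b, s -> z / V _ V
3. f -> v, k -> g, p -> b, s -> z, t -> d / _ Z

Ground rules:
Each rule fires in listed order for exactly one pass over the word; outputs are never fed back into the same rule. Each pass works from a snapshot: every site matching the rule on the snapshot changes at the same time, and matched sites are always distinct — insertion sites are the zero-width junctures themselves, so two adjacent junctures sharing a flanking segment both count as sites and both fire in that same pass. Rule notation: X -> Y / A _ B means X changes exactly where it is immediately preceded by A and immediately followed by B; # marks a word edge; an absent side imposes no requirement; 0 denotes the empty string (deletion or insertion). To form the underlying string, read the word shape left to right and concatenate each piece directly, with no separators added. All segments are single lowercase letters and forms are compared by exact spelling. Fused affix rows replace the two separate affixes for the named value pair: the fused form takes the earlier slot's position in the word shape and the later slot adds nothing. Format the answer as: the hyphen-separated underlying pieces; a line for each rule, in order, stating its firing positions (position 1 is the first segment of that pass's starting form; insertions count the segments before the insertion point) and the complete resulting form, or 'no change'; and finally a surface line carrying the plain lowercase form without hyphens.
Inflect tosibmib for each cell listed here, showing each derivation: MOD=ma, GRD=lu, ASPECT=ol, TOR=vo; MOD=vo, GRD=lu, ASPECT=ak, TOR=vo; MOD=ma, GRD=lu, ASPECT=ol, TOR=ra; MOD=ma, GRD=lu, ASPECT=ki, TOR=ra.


cell MOD=ma, GRD=lu, ASPECT=ol, TOR=vo:
underlying: no-tosibmib-ez-ba-la
1. b -> p, d -> t, g -> k, v -> f, z -> s / _ #: no change
2. k -> g, p -> b, s -> z / V _ V: fires at position(s) 5: notozibmibezbala
3. f -> v, k -> g, p -> b, s -> z, t -> d / _ Z: no change
surface: notozibmibezbala

cell MOD=vo, GRD=lu, ASPECT=ak, TOR=vo:
underlying: no-tosibmib-og-ba-e
1. b -> p, d -> t, g -> k, v -> f, z -> s / _ #: no change
2. k -> g, p -> b, s -> z / V _ V: fires at position(s) 5: notozibmibogbae
3. f -> v, k -> g, p -> b, s -> z, t -> d / _ Z: no change
surface: notozibmibogbae

cell MOD=ma, GRD=lu, ASPECT=ol, TOR=ra:
underlying: no-tosibmib-ez-tav
1. b -> p, d -> t, g -> k, v -> f, z -> s / _ #: fires at position(s) 15: notosibmibeztaf
2. k -> g, p -> b, s -> z / V _ V: fires at position(s) 5: notozibmibeztaf
3. f -> v, k -> g, p -> b, s -> z, t -> d / _ Z: no change
surface: notozibmibeztaf

cell MOD=ma, GRD=lu, ASPECT=ki, TOR=ra:
underlying: no-tosibmib-to-tav
1. b -> p, d -> t, g -> k, v -> f, z -> s / _ #: fires at position(s) 15: notosibmibtotaf
2. k -> g, p -> b, s -> z / V _ V: fires at position(s) 5: notozibmibtotaf
3. f -> v, k -> g, p -> b, s -> z, t -> d / _ Z: no change
surface: notozibmibtotaf


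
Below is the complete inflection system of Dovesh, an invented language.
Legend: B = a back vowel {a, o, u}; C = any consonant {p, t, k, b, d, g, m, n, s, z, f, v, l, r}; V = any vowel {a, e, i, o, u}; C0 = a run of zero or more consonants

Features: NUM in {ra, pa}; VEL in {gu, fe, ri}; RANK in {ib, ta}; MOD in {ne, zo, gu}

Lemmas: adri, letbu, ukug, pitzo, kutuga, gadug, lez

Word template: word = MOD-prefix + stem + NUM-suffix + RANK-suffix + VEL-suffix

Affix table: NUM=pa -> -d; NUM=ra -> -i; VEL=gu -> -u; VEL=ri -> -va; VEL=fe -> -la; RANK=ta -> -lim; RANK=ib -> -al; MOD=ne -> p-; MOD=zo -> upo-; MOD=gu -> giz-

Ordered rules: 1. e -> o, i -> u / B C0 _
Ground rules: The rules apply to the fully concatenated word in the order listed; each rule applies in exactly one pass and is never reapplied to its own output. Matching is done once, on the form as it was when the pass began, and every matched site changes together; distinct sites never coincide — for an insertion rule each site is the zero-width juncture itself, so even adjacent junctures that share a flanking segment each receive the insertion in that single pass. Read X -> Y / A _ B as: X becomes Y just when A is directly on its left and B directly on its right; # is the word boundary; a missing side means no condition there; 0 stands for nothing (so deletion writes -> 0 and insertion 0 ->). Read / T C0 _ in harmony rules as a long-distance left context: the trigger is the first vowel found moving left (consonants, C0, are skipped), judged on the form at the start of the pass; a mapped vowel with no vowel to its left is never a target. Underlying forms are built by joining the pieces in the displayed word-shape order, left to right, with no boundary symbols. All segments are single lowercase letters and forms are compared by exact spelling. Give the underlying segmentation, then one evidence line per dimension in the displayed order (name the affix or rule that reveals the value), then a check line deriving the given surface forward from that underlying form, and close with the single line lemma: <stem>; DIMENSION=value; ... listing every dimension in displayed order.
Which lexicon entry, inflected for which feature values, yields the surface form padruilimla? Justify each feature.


underlying: p-adri-i-lim-la
NUM=ra - signalled by the affix -i
VEL=fe - signalled by the affix -la
RANK=ta - signalled by the affix -lim
MOD=ne - signalled by the affix p-
check: padriilimla -> padruilimla
lemma: adri; NUM=ra; VEL=fe; RANK=ta; MOD=ne


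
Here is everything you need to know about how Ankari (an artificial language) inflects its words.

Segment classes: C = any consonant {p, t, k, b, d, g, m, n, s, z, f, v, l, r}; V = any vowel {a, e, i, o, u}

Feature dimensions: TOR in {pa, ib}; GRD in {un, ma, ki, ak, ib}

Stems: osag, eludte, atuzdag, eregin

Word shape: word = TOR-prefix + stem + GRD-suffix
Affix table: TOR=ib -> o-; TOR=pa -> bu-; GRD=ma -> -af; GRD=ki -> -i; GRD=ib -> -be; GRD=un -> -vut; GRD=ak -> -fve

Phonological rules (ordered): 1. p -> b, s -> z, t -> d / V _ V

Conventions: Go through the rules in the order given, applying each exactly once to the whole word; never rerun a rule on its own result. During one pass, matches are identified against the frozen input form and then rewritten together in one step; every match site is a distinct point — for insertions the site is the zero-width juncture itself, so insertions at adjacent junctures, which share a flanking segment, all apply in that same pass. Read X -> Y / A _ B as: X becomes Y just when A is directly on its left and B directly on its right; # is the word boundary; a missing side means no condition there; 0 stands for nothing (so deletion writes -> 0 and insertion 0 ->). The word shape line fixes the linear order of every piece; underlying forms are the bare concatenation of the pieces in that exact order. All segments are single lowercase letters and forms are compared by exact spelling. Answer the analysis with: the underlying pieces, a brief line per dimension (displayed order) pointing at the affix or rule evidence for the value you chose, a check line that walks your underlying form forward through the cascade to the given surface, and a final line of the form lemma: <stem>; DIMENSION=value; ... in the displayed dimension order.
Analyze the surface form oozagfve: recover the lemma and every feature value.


underlying: o-osag-fve
TOR=ib - signalled by the affix o-
GRD=ak - signalled by the affix -fve
check: oosagfve -> oozagfve
lemma: osag; TOR=ib; GRD=ak


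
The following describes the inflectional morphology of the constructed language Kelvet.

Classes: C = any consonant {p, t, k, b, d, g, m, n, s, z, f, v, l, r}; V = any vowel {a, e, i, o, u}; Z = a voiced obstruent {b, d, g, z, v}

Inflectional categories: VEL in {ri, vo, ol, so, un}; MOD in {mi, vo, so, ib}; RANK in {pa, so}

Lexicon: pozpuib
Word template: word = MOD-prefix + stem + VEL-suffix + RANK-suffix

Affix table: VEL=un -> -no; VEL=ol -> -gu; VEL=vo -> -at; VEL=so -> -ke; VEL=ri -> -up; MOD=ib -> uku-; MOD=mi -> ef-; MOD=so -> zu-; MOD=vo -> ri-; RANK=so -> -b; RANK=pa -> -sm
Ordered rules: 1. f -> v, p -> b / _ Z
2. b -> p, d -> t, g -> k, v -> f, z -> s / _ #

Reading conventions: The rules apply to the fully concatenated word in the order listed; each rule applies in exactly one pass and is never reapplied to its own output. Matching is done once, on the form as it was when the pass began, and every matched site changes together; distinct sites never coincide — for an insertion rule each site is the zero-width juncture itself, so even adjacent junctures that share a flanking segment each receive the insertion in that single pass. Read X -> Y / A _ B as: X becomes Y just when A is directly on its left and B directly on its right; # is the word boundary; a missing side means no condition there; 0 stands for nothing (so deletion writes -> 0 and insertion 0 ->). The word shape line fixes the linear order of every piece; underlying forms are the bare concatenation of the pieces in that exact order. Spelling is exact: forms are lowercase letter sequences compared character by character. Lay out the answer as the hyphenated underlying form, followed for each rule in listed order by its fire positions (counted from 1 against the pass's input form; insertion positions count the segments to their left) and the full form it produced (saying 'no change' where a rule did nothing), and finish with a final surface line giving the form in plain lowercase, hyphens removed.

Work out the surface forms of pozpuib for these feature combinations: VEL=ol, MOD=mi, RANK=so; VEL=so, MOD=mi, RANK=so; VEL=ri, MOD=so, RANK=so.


cell VEL=ol, MOD=mi, RANK=so:
underlying: ef-pozpuib-gu-b
1. f -> v, p -> b / _ Z: no change
2. b -> p, d -> t, g -> k, v -> f, z -> s / _ #: fires at position(s) 12: efpozpuibgup
surface: efpozpuibgup

cell VEL=so, MOD=mi, RANK=so:
underlying: ef-pozpuib-ke-b
1. f -> v, p -> b / _ Z: no change
2. b -> p, d -> t, g -> k, v -> f, z -> s / _ #: fires at position(s) 12: efpozpuibkep
surface: efpozpuibkep

cell VEL=ri, MOD=so, RANK=so:
underlying: zu-pozpuib-up-b
1. f -> v, p -> b / _ Z: fires at position(s) 11: zupozpuibubb
2. b -> p, d -> t, g -> k, v -> f, z -> s / _ #: fires at position(s) 12: zupozpuibubp
surface: zupozpuibubp


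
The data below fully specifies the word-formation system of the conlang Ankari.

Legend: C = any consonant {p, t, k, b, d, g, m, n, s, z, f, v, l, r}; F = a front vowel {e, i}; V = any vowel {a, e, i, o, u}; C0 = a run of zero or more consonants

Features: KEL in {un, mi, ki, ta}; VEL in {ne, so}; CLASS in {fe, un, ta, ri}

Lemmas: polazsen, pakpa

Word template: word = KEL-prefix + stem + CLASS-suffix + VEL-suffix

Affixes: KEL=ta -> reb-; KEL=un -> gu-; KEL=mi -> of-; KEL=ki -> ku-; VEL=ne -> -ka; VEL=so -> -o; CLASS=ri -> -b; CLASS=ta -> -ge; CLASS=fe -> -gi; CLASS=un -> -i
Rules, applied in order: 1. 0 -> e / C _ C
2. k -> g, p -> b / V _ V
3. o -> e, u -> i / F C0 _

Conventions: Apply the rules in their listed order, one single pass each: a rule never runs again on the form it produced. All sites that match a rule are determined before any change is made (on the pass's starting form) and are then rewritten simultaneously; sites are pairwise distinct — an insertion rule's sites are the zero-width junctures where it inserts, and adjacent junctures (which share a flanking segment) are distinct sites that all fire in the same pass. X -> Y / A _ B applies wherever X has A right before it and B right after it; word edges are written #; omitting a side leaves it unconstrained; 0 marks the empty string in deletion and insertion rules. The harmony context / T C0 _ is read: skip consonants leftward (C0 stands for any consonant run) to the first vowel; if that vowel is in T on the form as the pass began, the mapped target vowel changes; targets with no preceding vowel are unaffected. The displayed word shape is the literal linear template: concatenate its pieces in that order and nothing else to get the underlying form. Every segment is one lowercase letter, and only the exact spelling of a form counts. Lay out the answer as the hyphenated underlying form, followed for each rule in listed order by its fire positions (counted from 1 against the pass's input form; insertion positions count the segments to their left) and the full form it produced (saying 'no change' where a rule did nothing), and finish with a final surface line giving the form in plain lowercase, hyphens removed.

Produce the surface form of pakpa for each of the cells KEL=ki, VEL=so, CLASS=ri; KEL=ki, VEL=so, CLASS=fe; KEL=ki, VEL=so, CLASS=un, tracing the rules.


cell KEL=ki, VEL=so, CLASS=ri:
underlying: ku-pakpa-b-o
1. 0 -> e / C _ C: inserts after position(s) 5: kupakepabo
2. k -> g, p -> b / V _ V: fires at position(s) 3, 5, 7: kubagebabo
3. o -> e, u -> i / F C0 _: no change
surface: kubagebabo

cell KEL=ki, VEL=so, CLASS=fe:
underlying: ku-pakpa-gi-o
1. 0 -> e / C _ C: inserts after position(s) 5: kupakepagio
2. k -> g, p -> b / V _ V: fires at position(s) 3, 5, 7: kubagebagio
3. o -> e, u -> i / F C0 _: fires at position(s) 11: kubagebagie
surface: kubagebagie

cell KEL=ki, VEL=so, CLASS=un:
underlying: ku-pakpa-i-o
1. 0 -> e / C _ C: inserts after position(s) 5: kupakepaio
2. k -> g, p -> b / V _ V: fires at position(s) 3, 5, 7: kubagebaio
3. o -> e, u -> i / F C0 _: fires at position(s) 10: kubagebaie
surface: kubagebaie


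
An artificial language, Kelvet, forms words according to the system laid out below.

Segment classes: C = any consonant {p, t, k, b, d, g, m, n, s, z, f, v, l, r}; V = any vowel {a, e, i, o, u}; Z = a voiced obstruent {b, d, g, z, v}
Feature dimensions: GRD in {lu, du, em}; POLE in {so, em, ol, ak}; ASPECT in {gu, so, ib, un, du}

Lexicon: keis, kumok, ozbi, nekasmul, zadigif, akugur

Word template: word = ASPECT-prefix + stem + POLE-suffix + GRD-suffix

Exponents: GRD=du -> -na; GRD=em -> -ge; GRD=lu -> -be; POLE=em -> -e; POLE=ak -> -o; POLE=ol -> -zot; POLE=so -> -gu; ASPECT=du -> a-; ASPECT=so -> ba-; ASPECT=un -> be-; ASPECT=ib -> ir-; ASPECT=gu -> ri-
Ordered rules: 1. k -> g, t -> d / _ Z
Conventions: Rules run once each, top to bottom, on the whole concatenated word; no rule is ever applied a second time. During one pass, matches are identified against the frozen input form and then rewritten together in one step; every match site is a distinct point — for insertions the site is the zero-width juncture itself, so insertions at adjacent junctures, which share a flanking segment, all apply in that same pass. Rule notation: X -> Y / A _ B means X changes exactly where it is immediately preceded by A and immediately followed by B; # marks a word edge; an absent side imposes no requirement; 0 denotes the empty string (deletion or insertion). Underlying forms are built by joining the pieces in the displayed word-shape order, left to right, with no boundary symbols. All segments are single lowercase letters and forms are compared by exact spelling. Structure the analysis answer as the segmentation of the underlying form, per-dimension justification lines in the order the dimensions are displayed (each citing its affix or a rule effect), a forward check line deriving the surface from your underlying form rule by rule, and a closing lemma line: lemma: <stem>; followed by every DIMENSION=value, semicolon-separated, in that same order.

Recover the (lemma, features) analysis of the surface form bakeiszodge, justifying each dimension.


underlying: ba-keis-zot-ge
GRD=em - signalled by the affix -ge
POLE=ol - signalled by the affix -zot
ASPECT=so - signalled by the affix ba-
check: bakeiszotge -> bakeiszodge
lemma: keis; GRD=em; POLE=ol; ASPECT=so


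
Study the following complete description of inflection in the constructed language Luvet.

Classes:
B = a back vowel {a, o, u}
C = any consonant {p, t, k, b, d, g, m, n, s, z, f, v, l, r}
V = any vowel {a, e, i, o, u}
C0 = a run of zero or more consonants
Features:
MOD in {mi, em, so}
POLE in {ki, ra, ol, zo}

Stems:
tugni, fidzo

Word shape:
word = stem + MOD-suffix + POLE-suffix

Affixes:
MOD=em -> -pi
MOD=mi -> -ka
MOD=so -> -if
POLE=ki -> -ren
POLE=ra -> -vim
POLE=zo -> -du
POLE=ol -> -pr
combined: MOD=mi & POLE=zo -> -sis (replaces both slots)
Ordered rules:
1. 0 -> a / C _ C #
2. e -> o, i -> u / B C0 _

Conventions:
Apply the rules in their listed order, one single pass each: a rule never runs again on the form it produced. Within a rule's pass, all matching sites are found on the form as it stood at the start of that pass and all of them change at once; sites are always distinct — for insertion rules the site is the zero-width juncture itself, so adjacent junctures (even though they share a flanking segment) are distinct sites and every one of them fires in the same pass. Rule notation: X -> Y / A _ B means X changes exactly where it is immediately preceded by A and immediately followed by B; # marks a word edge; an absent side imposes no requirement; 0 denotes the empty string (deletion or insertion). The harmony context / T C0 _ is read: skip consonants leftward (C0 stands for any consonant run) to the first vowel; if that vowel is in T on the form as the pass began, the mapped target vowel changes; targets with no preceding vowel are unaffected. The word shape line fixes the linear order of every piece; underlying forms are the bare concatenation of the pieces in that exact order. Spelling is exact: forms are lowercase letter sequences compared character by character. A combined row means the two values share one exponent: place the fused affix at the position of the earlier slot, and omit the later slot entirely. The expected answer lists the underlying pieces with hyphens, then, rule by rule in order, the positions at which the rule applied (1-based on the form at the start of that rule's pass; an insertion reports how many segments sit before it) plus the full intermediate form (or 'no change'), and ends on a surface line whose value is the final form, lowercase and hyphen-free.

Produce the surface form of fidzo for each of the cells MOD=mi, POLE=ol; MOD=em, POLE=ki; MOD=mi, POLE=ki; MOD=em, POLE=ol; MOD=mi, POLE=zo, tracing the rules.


cell MOD=mi, POLE=ol:
underlying: fidzo-ka-pr
1. 0 -> a / C _ C #: inserts after position(s) 8: fidzokapar
2. e -> o, i -> u / B C0 _: no change
surface: fidzokapar

cell MOD=em, POLE=ki:
underlying: fidzo-pi-ren
1. 0 -> a / C _ C #: no change
2. e -> o, i -> u / B C0 _: fires at position(s) 7: fidzopuren
surface: fidzopuren

cell MOD=mi, POLE=ki:
underlying: fidzo-ka-ren
1. 0 -> a / C _ C #: no change
2. e -> o, i -> u / B C0 _: fires at position(s) 9: fidzokaron
surface: fidzokaron

cell MOD=em, POLE=ol:
underlying: fidzo-pi-pr
1. 0 -> a / C _ C #: inserts after position(s) 8: fidzopipar
2. e -> o, i -> u / B C0 _: fires at position(s) 7: fidzopupar
surface: fidzopupar

cell MOD=mi, POLE=zo:
underlying: fidzo-sis
1. 0 -> a / C _ C #: no change
2. e -> o, i -> u / B C0 _: fires at position(s) 7: fidzosus
surface: fidzosus


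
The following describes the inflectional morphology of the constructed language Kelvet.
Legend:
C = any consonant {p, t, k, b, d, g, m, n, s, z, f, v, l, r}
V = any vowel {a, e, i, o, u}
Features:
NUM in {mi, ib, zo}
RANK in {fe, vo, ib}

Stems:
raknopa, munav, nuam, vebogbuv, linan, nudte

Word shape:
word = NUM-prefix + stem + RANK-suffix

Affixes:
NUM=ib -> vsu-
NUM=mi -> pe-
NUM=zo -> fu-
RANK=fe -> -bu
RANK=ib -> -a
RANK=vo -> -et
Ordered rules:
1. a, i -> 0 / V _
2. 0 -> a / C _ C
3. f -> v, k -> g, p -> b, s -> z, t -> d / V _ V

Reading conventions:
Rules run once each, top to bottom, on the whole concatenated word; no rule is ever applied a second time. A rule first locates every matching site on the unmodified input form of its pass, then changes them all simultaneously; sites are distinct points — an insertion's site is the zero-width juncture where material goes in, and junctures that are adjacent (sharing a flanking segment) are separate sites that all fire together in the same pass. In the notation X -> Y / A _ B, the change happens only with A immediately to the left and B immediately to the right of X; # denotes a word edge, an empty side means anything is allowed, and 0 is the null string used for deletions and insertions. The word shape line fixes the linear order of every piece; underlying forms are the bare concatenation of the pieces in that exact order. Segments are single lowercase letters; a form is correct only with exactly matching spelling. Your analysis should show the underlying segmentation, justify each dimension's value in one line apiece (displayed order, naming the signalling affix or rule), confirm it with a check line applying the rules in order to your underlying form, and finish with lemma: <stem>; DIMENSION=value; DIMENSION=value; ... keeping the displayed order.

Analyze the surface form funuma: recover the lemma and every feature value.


underlying: fu-nuam-a
NUM=zo - signalled by the affix fu-
RANK=ib - signalled by the affix -a
check: funuama -> funuma -> funuma -> funuma
lemma: nuam; NUM=zo; RANK=ib


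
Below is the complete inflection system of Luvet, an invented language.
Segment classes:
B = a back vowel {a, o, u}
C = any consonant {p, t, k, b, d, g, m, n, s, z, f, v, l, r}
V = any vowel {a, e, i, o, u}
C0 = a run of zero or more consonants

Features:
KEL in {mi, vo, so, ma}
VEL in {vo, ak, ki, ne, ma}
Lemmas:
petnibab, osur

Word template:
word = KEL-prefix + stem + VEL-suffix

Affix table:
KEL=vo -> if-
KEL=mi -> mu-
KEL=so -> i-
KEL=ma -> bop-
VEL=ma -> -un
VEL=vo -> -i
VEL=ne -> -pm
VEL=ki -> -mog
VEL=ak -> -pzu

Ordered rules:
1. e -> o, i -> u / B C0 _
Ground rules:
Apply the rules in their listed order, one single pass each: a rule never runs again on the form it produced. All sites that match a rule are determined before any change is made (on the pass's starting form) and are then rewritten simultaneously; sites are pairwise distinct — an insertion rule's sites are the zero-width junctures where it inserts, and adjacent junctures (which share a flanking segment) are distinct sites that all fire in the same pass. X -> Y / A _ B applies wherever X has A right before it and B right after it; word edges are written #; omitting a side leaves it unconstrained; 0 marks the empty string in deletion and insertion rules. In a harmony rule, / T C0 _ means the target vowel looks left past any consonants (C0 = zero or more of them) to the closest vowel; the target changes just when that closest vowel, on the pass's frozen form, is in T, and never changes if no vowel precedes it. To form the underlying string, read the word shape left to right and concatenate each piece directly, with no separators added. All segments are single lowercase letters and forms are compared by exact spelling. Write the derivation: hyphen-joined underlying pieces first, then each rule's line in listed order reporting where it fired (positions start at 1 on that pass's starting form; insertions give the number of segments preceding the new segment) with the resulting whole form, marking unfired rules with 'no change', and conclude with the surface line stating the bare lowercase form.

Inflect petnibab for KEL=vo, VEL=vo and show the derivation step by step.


underlying: if-petnibab-i
1. e -> o, i -> u / B C0 _: fires at position(s) 11: ifpetnibabu
surface: ifpetnibabu


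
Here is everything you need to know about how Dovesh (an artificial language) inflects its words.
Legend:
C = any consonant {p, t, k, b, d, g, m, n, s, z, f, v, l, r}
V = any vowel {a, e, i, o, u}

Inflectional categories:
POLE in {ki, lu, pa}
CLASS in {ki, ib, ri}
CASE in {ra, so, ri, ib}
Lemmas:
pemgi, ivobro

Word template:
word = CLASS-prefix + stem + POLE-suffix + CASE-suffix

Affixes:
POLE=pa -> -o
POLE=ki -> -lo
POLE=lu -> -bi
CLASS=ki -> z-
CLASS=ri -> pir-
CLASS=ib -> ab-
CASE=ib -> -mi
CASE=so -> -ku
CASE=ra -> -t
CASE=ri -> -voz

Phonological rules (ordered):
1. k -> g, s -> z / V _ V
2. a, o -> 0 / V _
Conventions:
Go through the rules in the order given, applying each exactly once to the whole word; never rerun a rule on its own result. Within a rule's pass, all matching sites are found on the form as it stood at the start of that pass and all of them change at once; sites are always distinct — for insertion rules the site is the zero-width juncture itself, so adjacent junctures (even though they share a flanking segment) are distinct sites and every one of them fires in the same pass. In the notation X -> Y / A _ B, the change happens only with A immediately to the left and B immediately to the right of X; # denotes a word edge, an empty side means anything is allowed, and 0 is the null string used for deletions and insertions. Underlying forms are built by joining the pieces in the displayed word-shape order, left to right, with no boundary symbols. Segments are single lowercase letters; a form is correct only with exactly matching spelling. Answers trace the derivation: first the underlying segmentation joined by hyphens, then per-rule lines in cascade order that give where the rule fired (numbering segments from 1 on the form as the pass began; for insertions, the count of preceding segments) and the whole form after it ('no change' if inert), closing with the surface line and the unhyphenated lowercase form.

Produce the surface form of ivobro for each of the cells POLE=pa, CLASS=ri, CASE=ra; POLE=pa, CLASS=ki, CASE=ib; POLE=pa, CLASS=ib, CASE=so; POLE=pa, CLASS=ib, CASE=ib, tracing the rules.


cell POLE=pa, CLASS=ri, CASE=ra:
underlying: pir-ivobro-o-t
1. k -> g, s -> z / V _ V: no change
2. a, o -> 0 / V _: fires at position(s) 10: pirivobrot
surface: pirivobrot

cell POLE=pa, CLASS=ki, CASE=ib:
underlying: z-ivobro-o-mi
1. k -> g, s -> z / V _ V: no change
2. a, o -> 0 / V _: fires at position(s) 8: zivobromi
surface: zivobromi

cell POLE=pa, CLASS=ib, CASE=so:
underlying: ab-ivobro-o-ku
1. k -> g, s -> z / V _ V: fires at position(s) 10: abivobroogu
2. a, o -> 0 / V _: fires at position(s) 9: abivobrogu
surface: abivobrogu

cell POLE=pa, CLASS=ib, CASE=ib:
underlying: ab-ivobro-o-mi
1. k -> g, s -> z / V _ V: no change
2. a, o -> 0 / V _: fires at position(s) 9: abivobromi
surface: abivobromi


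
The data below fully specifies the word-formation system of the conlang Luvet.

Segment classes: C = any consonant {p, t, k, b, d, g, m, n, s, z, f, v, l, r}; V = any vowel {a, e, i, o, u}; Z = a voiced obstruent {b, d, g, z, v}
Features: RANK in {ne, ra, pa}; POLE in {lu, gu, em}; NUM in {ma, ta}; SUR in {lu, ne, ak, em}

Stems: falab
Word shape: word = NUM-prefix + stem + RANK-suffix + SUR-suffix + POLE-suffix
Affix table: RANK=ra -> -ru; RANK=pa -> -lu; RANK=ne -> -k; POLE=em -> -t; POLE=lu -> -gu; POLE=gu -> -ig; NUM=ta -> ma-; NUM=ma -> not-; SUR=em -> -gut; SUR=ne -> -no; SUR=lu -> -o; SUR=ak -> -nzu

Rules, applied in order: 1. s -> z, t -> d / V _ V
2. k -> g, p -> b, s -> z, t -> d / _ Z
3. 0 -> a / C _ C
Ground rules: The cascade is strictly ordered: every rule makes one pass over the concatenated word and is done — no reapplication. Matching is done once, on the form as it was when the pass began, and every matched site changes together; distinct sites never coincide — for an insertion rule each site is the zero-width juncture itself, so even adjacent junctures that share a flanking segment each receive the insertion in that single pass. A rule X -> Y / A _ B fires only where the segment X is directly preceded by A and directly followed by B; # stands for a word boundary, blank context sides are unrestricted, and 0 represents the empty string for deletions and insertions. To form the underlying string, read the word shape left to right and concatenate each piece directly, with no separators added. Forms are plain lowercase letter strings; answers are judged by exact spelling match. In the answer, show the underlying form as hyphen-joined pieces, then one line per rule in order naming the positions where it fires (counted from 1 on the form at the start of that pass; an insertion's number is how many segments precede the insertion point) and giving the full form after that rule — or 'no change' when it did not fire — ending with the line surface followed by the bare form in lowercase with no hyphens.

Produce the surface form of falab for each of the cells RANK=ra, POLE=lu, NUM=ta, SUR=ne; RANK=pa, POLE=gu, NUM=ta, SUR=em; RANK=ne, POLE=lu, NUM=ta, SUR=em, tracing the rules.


cell RANK=ra, POLE=lu, NUM=ta, SUR=ne:
underlying: ma-falab-ru-no-gu
1. s -> z, t -> d / V _ V: no change
2. k -> g, p -> b, s -> z, t -> d / _ Z: no change
3. 0 -> a / C _ C: inserts after position(s) 7: mafalabarunogu
surface: mafalabarunogu

cell RANK=pa, POLE=gu, NUM=ta, SUR=em:
underlying: ma-falab-lu-gut-ig
1. s -> z, t -> d / V _ V: fires at position(s) 12: mafalablugudig
2. k -> g, p -> b, s -> z, t -> d / _ Z: no change
3. 0 -> a / C _ C: inserts after position(s) 7: mafalabalugudig
surface: mafalabalugudig

cell RANK=ne, POLE=lu, NUM=ta, SUR=em:
underlying: ma-falab-k-gut-gu
1. s -> z, t -> d / V _ V: no change
2. k -> g, p -> b, s -> z, t -> d / _ Z: fires at position(s) 8, 11: mafalabggudgu
3. 0 -> a / C _ C: inserts after position(s) 7, 8, 11: mafalabagagudagu
surface: mafalabagagudagu


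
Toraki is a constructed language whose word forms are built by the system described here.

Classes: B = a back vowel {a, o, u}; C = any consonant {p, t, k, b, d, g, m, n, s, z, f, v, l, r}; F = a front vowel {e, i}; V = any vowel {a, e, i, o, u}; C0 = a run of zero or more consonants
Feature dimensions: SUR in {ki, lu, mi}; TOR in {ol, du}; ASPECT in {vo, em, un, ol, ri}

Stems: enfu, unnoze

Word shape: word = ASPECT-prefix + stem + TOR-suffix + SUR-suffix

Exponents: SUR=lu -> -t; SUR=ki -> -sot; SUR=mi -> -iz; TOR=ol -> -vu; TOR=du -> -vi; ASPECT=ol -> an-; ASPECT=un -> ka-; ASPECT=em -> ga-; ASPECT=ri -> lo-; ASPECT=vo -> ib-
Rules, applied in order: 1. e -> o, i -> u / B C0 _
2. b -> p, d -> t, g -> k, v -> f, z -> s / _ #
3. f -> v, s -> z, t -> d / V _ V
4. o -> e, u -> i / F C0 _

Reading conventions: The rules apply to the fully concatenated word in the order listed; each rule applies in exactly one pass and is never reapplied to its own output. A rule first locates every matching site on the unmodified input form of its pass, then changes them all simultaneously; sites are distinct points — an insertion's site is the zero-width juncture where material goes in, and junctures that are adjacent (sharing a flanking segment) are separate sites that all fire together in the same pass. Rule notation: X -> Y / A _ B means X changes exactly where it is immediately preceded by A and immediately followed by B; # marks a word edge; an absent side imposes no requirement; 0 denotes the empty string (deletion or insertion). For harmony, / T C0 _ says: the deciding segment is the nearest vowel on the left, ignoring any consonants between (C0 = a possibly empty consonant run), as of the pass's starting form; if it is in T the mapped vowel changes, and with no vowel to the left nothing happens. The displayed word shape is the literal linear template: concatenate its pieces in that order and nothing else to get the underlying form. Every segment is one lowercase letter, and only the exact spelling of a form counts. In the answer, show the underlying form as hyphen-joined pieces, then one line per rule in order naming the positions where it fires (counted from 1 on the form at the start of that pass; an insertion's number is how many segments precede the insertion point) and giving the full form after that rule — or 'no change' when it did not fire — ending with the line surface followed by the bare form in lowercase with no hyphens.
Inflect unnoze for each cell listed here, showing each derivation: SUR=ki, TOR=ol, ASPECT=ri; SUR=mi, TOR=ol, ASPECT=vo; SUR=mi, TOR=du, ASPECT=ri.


cell SUR=ki, TOR=ol, ASPECT=ri:
underlying: lo-unnoze-vu-sot
1. e -> o, i -> u / B C0 _: fires at position(s) 8: lounnozovusot
2. b -> p, d -> t, g -> k, v -> f, z -> s / _ #: no change
3. f -> v, s -> z, t -> d / V _ V: fires at position(s) 11: lounnozovuzot
4. o -> e, u -> i / F C0 _: no change
surface: lounnozovuzot

cell SUR=mi, TOR=ol, ASPECT=vo:
underlying: ib-unnoze-vu-iz
1. e -> o, i -> u / B C0 _: fires at position(s) 8, 11: ibunnozovuuz
2. b -> p, d -> t, g -> k, v -> f, z -> s / _ #: fires at position(s) 12: ibunnozovuus
3. f -> v, s -> z, t -> d / V _ V: no change
4. o -> e, u -> i / F C0 _: fires at position(s) 3: ibinnozovuus
surface: ibinnozovuus

cell SUR=mi, TOR=du, ASPECT=ri:
underlying: lo-unnoze-vi-iz
1. e -> o, i -> u / B C0 _: fires at position(s) 8: lounnozoviiz
2. b -> p, d -> t, g -> k, v -> f, z -> s / _ #: fires at position(s) 12: lounnozoviis
3. f -> v, s -> z, t -> d / V _ V: no change
4. o -> e, u -> i / F C0 _: no change
surface: lounnozoviis


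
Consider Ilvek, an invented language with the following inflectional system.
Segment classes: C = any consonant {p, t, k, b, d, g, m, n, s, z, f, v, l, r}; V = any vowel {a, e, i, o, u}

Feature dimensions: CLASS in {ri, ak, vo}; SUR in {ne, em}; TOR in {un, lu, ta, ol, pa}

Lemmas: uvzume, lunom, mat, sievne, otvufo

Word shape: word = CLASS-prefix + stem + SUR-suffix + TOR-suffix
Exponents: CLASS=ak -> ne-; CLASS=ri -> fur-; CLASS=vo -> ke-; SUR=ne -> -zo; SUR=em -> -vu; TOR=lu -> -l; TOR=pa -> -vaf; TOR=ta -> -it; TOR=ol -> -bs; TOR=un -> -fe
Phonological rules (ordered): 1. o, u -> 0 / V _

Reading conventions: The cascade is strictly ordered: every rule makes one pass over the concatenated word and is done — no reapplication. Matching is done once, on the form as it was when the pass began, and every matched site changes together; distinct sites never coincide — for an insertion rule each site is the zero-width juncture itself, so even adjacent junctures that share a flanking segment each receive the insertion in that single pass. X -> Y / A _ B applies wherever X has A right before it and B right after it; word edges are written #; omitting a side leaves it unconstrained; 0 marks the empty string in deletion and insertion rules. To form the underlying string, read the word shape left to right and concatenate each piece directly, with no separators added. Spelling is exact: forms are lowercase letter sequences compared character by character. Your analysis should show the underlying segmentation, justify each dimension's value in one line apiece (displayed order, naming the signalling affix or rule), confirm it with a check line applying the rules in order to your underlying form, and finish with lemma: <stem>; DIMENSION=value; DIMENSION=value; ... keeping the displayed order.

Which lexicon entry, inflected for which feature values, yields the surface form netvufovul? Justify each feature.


underlying: ne-otvufo-vu-l
CLASS=ak - signalled by the affix ne-
SUR=em - signalled by the affix -vu
TOR=lu - signalled by the affix -l
check: neotvufovul -> netvufovul
lemma: otvufo; CLASS=ak; SUR=em; TOR=lu


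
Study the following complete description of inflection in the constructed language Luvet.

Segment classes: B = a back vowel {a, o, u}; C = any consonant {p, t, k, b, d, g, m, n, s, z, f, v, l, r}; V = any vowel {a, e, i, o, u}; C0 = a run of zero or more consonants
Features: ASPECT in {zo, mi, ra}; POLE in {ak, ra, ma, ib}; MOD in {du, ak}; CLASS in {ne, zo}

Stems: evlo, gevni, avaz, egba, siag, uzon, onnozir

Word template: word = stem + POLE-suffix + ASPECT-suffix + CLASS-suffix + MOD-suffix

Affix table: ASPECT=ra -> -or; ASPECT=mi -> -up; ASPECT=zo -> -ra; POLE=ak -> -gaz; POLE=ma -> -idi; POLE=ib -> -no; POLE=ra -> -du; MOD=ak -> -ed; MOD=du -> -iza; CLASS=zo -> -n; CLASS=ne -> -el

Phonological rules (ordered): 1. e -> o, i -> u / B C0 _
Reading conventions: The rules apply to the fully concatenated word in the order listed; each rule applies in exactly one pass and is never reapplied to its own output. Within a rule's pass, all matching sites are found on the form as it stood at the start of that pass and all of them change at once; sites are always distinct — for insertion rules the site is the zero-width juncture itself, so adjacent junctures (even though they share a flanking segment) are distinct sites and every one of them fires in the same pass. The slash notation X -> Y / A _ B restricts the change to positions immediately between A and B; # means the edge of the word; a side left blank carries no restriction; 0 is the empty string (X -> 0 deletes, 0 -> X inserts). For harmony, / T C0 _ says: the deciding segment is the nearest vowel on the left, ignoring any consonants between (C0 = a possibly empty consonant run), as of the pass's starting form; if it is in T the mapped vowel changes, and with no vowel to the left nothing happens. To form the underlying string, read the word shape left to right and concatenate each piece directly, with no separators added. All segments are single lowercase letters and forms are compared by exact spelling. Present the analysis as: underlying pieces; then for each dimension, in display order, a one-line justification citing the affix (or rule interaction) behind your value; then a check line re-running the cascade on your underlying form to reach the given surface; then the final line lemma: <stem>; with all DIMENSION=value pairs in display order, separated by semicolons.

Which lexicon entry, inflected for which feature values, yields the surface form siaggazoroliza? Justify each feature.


underlying: siag-gaz-or-el-iza
ASPECT=ra - signalled by the affix -or
POLE=ak - signalled by the affix -gaz
MOD=du - signalled by the affix -iza
CLASS=ne - signalled by the affix -el
check: siaggazoreliza -> siaggazoroliza
lemma: siag; ASPECT=ra; POLE=ak; MOD=du; CLASS=ne


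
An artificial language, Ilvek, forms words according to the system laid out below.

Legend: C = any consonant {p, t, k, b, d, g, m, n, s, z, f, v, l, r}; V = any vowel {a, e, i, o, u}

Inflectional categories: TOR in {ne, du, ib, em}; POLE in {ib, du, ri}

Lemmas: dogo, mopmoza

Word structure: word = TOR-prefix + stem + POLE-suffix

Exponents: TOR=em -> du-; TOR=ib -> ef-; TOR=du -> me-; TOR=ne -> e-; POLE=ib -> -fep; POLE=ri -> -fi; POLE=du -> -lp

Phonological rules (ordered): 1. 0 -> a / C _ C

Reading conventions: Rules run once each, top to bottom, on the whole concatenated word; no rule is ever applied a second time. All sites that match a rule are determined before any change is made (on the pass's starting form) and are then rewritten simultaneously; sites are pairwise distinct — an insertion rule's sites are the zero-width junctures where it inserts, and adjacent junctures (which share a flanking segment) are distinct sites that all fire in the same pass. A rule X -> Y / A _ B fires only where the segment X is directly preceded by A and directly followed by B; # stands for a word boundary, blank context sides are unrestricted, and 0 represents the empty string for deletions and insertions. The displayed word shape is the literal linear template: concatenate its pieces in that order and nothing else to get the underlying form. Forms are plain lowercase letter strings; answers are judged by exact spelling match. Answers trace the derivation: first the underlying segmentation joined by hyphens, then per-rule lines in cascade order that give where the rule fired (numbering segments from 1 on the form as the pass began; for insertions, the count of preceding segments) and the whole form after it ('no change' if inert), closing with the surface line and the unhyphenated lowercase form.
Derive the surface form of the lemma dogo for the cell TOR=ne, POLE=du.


underlying: e-dogo-lp
1. 0 -> a / C _ C: inserts after position(s) 6: edogolap
surface: edogolap


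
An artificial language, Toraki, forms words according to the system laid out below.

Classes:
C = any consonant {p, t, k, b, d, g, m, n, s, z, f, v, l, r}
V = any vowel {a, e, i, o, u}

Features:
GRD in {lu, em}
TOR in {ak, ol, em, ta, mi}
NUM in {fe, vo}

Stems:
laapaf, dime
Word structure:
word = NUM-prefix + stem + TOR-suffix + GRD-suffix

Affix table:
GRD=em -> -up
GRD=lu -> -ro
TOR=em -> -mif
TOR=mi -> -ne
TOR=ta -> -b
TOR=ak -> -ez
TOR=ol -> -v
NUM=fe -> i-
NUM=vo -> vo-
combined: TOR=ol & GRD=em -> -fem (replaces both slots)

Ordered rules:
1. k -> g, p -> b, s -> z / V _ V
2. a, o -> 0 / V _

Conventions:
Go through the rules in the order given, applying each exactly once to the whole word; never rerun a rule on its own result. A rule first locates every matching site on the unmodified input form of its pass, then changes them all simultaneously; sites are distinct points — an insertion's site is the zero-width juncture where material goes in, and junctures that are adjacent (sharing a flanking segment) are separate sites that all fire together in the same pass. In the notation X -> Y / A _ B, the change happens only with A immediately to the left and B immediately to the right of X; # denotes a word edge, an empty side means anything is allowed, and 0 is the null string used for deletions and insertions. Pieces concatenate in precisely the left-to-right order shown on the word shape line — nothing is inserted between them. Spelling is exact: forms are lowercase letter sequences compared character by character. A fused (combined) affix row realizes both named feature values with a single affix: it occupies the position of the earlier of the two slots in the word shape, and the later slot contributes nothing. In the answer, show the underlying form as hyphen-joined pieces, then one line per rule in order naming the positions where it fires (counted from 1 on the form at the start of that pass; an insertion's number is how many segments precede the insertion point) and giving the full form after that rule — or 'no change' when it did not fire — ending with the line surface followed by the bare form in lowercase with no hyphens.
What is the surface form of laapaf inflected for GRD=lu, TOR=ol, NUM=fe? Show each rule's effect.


underlying: i-laapaf-v-ro
1. k -> g, p -> b, s -> z / V _ V: fires at position(s) 5: ilaabafvro
2. a, o -> 0 / V _: fires at position(s) 4: ilabafvro
surface: ilabafvro
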